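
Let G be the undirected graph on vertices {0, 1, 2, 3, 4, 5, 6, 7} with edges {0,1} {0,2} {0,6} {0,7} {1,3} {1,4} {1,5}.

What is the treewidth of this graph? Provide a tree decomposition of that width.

Treewidth 1.
One optimal decomposition is:
Bags: B1 = {0, 1}  B2 = {1, 3}  B3 = {1, 4}  B4 = {1, 5}  B5 = {0, 7}  B6 = {0, 6}  B7 = {0, 2}
Tree: B1–B2, B1–B3, B1–B4, B1–B5, B5–B6, B1–B7

The largest bag has 2 vertices, giving width 1; this decomposition certifies tw(G) ≤ 1. Any graph with an edge has treewidth ≥ 1, and G has the edge 1–0. Combining the bounds, tw(G) = 1.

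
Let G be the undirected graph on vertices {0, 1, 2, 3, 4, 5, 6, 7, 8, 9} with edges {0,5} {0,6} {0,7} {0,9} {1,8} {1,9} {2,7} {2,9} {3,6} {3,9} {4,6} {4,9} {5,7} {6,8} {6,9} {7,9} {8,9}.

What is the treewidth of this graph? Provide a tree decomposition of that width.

Treewidth 2.
One such decomposition:
Bags: B1 = {0, 7, 9}  B2 = {0, 6, 9}  B3 = {4, 6, 9}  B4 = {2, 7, 9}  B5 = {0, 5, 7}  B6 = {3, 6, 9}  B7 = {6, 8, 9}  B8 = {1, 8, 9}
Tree: B1–B2, B2–B3, B1–B4, B1–B5, B3–B6, B2–B7, B7–B8

The largest bag has 3 vertices, giving width 2; this decomposition certifies tw(G) ≤ 2. Conversely, {1, 8, 9} is a clique of size 3, and the vertices of any clique must share a bag in every tree decomposition; so some bag has ≥ 3 vertices and tw(G) ≥ 2. The upper and lower bounds meet at 2, so that is the treewidth.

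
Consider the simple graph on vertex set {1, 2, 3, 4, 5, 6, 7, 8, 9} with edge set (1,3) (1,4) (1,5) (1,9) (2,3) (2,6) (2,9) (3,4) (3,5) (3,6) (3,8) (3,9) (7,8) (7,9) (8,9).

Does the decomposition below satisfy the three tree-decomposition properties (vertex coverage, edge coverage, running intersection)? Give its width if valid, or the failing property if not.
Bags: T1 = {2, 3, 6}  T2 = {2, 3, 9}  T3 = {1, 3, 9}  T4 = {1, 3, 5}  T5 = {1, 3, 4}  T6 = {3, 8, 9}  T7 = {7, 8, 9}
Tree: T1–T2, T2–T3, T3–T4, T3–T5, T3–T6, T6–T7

Vertex coverage: the bags together contain {1, 2, 3, 4, 5, 6, 7, 8, 9}, the full vertex set. Edge coverage: each edge of G has both endpoints in at least one bag. Running intersection: for every vertex, the bags containing it form a connected subtree. All three properties hold, so this is a valid tree decomposition of width max|bag| − 1 = 2, and hence tw(G) ≤ 2.

Yes; width 2.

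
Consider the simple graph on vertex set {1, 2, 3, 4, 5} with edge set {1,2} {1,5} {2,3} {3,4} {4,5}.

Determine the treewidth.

2

A width-2 tree decomposition is:
Bags: B1 = {1, 4, 5}  B2 = {1, 3, 4}  B3 = {1, 2, 3}
Tree: B1–B2, B2–B3
Each bag holds 3 vertices, so the decomposition has width 2, which upper-bounds the treewidth. Since 1–5–4–3–2–1 is a cycle in G, G is not acyclic. Forests are exactly the graphs of treewidth ≤ 1, so tw(G) ≥ 2. Combining the bounds, tw(G) = 2.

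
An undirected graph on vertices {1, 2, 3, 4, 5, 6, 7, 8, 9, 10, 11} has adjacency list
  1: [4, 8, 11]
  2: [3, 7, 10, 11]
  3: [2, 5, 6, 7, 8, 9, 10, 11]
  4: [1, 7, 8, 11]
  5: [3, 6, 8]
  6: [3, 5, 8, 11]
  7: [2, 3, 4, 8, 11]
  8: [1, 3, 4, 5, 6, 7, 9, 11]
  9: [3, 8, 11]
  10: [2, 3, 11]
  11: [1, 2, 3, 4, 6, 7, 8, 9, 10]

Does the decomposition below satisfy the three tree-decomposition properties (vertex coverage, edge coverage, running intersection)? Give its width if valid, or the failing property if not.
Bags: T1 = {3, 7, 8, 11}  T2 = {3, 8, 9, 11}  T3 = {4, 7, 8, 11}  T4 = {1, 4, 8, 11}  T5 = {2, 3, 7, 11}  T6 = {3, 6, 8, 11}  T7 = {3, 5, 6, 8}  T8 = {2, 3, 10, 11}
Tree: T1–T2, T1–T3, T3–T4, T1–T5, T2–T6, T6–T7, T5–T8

Every vertex of G appears in some bag (union = {1, 2, 3, 4, 5, 6, 7, 8, 9, 10, 11}); every edge is covered by a bag; and for each vertex v the set of bags containing v is connected in the bag tree. The decomposition is therefore valid. The largest bag has 4 vertices, so the width is 3.

Yes; width 3.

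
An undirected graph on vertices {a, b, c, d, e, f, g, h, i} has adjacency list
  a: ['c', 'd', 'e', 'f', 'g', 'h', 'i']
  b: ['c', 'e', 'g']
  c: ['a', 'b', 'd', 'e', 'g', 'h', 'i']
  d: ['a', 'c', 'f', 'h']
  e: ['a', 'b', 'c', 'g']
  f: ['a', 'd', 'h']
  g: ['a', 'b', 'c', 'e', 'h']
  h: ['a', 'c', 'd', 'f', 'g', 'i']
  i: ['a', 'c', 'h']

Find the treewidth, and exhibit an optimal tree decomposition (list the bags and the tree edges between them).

Treewidth 3.
One optimal decomposition is:
Bags: B1 = {a, c, g, h}  B2 = {a, c, d, h}  B3 = {a, c, h, i}  B4 = {a, c, e, g}  B5 = {a, d, f, h}  B6 = {b, c, e, g}
Tree: B1–B2, B1–B3, B1–B4, B2–B5, B4–B6

Each bag holds 4 vertices, so the decomposition has width 3, which upper-bounds the treewidth. Conversely, {a, c, e, g} is a clique of size 4, and the vertices of any clique must share a bag in every tree decomposition; so some bag has ≥ 4 vertices and tw(G) ≥ 3. Therefore the treewidth is 3.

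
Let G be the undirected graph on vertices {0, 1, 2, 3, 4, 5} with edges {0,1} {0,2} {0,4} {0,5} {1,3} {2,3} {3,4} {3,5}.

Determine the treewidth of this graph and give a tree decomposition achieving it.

Every bag has size at most 3, so the width is 3 − 1 = 2 and tw(G) ≤ 2. Since 2–3–1–0–2 is a cycle in G, G is not acyclic. Forests are exactly the graphs of treewidth ≤ 1, so tw(G) ≥ 2. Therefore the treewidth is 2.

Treewidth 2.
One such decomposition:
Bags: B1 = {0, 2, 3}  B2 = {0, 1, 3}  B3 = {0, 3, 4}  B4 = {0, 3, 5}
Tree: B1–B2, B2–B3, B3–B4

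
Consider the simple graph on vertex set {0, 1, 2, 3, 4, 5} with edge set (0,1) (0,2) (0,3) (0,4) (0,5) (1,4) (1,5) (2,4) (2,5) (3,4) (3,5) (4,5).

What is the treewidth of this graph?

3

A width-3 tree decomposition is:
Bags: B1 = {0, 2, 4, 5}  B2 = {0, 1, 4, 5}  B3 = {0, 3, 4, 5}
Tree: B1–B2, B1–B3
Every bag has size at most 4, so the width is 4 − 1 = 3 and tw(G) ≤ 3. Conversely, {0, 1, 4, 5} is a clique of size 4, and the vertices of any clique must share a bag in every tree decomposition; so some bag has ≥ 4 vertices and tw(G) ≥ 3. The upper and lower bounds meet at 3, so that is the treewidth.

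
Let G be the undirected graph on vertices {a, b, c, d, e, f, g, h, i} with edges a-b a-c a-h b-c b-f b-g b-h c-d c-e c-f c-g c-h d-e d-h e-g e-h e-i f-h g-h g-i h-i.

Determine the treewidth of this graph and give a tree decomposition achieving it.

Treewidth 3.
One optimal decomposition is:
Bags: B1 = {c, e, g, h}  B2 = {b, c, g, h}  B3 = {c, d, e, h}  B4 = {b, c, f, h}  B5 = {e, g, h, i}  B6 = {a, b, c, h}
Tree: B1–B2, B1–B3, B2–B4, B1–B5, B2–B6

Each bag holds 4 vertices, so the decomposition has width 3, which upper-bounds the treewidth. Conversely, {c, d, e, h} is a clique of size 4, and the vertices of any clique must share a bag in every tree decomposition; so some bag has ≥ 4 vertices and tw(G) ≥ 3. Hence tw(G) = 3 exactly.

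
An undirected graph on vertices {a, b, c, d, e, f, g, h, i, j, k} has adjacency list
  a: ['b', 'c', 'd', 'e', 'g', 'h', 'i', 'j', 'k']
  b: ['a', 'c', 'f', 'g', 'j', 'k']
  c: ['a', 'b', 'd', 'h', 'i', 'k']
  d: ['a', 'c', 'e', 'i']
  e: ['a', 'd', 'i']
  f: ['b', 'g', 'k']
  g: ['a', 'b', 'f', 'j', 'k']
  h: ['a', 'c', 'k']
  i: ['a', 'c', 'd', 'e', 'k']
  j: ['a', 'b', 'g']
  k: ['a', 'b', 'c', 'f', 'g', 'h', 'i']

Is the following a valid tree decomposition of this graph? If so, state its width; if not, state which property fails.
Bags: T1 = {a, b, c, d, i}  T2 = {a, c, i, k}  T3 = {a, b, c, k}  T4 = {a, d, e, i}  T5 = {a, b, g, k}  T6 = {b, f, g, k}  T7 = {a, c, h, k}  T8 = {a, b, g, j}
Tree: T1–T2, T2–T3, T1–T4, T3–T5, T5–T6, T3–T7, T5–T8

A tree decomposition must satisfy three properties: every vertex lies in some bag; for every edge, both endpoints lie together in some bag; and for every vertex, the bags containing it form a connected subtree. Here bags containing vertex b are not connected in the tree, so the decomposition is invalid.

No — bags containing vertex b are not connected in the tree.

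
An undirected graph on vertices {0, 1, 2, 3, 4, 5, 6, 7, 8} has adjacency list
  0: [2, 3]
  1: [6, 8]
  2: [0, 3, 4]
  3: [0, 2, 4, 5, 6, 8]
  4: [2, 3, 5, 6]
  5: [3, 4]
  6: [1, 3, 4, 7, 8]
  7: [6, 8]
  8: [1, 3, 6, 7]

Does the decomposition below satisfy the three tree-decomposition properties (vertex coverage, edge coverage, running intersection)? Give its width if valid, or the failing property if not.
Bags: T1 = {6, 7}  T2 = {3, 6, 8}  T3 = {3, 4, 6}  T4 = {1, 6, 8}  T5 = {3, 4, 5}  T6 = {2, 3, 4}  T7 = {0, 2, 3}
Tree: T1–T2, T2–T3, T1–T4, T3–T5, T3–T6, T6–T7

A tree decomposition must satisfy three properties: every vertex lies in some bag; for every edge, both endpoints lie together in some bag; and for every vertex, the bags containing it form a connected subtree. Here edge (8,7) lies in no bag, so the decomposition is invalid.

No — edge (8,7) lies in no bag.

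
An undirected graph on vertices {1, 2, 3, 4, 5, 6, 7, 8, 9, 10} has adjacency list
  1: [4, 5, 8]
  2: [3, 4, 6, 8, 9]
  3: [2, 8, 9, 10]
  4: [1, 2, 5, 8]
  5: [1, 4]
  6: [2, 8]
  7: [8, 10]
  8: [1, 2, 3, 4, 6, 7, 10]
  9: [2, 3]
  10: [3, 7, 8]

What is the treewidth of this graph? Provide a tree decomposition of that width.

Treewidth 2.
One such decomposition:
Bags: B1 = {1, 4, 8}  B2 = {1, 4, 5}  B3 = {2, 4, 8}  B4 = {2, 3, 8}  B5 = {3, 8, 10}  B6 = {2, 6, 8}  B7 = {7, 8, 10}  B8 = {2, 3, 9}
Tree: B1–B2, B1–B3, B3–B4, B4–B5, B3–B6, B5–B7, B4–B8

Each bag holds 3 vertices, so the decomposition has width 2, which upper-bounds the treewidth. For the lower bound, the 3 vertices {1, 4, 8} are pairwise adjacent, and any tree decomposition puts a clique entirely inside one bag — forcing width ≥ 2. The upper and lower bounds meet at 2, so that is the treewidth.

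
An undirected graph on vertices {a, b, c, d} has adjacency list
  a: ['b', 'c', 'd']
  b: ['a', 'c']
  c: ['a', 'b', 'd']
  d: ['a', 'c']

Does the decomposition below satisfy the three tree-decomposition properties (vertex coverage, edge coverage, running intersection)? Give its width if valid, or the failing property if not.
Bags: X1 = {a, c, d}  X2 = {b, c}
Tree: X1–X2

No — edge (a,b) lies in no bag.

A tree decomposition must satisfy three properties: every vertex lies in some bag; for every edge, both endpoints lie together in some bag; and for every vertex, the bags containing it form a connected subtree. Here edge (a,b) lies in no bag, so the decomposition is invalid.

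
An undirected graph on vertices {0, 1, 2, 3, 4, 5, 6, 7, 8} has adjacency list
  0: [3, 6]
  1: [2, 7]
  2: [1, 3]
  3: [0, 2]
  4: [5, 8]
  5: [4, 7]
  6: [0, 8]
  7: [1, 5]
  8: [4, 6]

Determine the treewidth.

A width-2 tree decomposition is:
Bags: B1 = {0, 3, 6}  B2 = {3, 6, 8}  B3 = {3, 4, 8}  B4 = {3, 4, 5}  B5 = {3, 5, 7}  B6 = {1, 3, 7}  B7 = {1, 2, 3}
Tree: B1–B2, B2–B3, B3–B4, B4–B5, B5–B6, B6–B7
Each bag holds 3 vertices, so the decomposition has width 2, which upper-bounds the treewidth. The edges 3–0–6–8–4–5–7–1–2–3 form a cycle, so G is not a tree and its treewidth is at least 2. The upper and lower bounds meet at 2, so that is the treewidth.

2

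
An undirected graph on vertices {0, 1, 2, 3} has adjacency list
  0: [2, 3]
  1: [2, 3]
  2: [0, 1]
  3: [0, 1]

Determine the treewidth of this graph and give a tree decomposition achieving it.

The largest bag has 3 vertices, giving width 2; this decomposition certifies tw(G) ≤ 2. Since 1–2–0–3–1 is a cycle in G, G is not acyclic. Forests are exactly the graphs of treewidth ≤ 1, so tw(G) ≥ 2. The upper and lower bounds meet at 2, so that is the treewidth.

Treewidth 2.
One such decomposition:
Bags: B1 = {0, 1, 2}  B2 = {0, 1, 3}
Tree: B1–B2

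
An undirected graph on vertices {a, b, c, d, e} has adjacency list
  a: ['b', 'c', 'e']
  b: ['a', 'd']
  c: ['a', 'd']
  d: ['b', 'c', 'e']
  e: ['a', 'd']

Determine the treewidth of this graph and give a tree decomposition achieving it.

Each bag holds 3 vertices, so the decomposition has width 2, which upper-bounds the treewidth. The edges b–d–e–a–b form a cycle, so G is not a tree and its treewidth is at least 2. Combining the bounds, tw(G) = 2.

Treewidth 2.
One such decomposition:
Bags: B1 = {a, b, d}  B2 = {a, d, e}  B3 = {a, c, d}
Tree: B1–B2, B2–B3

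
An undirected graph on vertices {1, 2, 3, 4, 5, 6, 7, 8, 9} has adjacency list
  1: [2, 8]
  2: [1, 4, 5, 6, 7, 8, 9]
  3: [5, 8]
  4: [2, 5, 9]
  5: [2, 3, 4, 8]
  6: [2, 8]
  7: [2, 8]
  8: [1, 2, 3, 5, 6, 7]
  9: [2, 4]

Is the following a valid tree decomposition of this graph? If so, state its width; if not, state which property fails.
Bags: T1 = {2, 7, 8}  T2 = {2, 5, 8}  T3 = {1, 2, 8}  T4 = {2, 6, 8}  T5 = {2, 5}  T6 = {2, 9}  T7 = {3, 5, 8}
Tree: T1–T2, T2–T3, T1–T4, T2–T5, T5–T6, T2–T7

A tree decomposition must satisfy three properties: every vertex lies in some bag; for every edge, both endpoints lie together in some bag; and for every vertex, the bags containing it form a connected subtree. Here vertex 4 appears in no bag, so the decomposition is invalid.

No — vertex 4 appears in no bag.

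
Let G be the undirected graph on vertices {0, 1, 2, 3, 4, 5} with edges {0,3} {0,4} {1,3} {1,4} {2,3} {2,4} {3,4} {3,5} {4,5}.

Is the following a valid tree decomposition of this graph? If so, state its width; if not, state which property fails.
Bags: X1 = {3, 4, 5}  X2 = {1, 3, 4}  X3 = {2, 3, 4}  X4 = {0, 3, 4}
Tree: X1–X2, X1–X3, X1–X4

Yes; width 2.

Every vertex of G appears in some bag (union = {0, 1, 2, 3, 4, 5}); every edge is covered by a bag; and for each vertex v the set of bags containing v is connected in the bag tree. The decomposition is therefore valid. The largest bag has 3 vertices, so the width is 2.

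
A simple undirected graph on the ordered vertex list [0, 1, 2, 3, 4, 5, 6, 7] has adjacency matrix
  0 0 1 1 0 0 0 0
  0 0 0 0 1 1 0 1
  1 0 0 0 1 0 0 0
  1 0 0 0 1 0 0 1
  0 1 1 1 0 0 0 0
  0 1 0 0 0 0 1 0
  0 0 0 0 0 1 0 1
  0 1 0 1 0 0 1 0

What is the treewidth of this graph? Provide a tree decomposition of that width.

Treewidth 2.
One optimal decomposition is:
Bags: B1 = {1, 5, 6}  B2 = {1, 6, 7}  B3 = {1, 4, 7}  B4 = {3, 4, 7}  B5 = {2, 3, 4}  B6 = {0, 2, 3}
Tree: B1–B2, B2–B3, B3–B4, B4–B5, B5–B6

The largest bag has 3 vertices, giving width 2; this decomposition certifies tw(G) ≤ 2. For the lower bound, G contains the cycle 5–6–7–1–5, so G is not a forest; only forests have treewidth ≤ 1, hence tw(G) ≥ 2. Hence tw(G) = 2 exactly.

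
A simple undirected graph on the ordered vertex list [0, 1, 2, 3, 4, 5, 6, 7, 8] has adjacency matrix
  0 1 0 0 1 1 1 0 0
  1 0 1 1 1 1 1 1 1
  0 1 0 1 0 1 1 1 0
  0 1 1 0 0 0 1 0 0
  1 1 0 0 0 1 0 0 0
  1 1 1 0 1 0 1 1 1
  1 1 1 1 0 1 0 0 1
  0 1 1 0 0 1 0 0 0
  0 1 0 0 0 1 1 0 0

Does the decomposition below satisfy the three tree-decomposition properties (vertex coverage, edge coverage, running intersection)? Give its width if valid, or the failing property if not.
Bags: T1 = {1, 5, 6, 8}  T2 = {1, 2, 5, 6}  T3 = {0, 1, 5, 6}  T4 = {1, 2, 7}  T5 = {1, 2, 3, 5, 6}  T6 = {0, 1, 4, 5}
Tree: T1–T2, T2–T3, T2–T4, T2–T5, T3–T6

A tree decomposition must satisfy three properties: every vertex lies in some bag; for every edge, both endpoints lie together in some bag; and for every vertex, the bags containing it form a connected subtree. Here edge (5,7) lies in no bag, so the decomposition is invalid.

No — edge (5,7) lies in no bag.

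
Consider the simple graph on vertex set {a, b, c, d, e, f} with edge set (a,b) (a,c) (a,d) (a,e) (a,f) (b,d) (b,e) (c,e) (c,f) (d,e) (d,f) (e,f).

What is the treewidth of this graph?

3

A width-3 tree decomposition is:
Bags: B1 = {a, c, e, f}  B2 = {a, d, e, f}  B3 = {a, b, d, e}
Tree: B1–B2, B2–B3
Each bag holds 4 vertices, so the decomposition has width 3, which upper-bounds the treewidth. For the lower bound, the 4 vertices {a, d, e, f} are pairwise adjacent, and any tree decomposition puts a clique entirely inside one bag — forcing width ≥ 3. Therefore the treewidth is 3.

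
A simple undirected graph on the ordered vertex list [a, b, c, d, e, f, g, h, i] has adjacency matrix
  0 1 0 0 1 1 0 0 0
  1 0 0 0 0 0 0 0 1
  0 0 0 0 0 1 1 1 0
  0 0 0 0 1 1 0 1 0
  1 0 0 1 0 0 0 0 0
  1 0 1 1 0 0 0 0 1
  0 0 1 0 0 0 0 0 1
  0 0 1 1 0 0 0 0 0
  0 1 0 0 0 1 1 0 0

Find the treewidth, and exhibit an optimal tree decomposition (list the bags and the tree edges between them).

The largest bag has 4 vertices, giving width 3; this decomposition certifies tw(G) ≤ 3. For the lower bound: the 4 vertex sets {d,e,h}, {c}, {f}, {a,b,g,i} are disjoint, each induces a connected subgraph, and every pair is joined by at least one edge of G. Contracting each set to a single vertex therefore yields K_{4} as a minor, and since treewidth is minor-monotone, tw(G) ≥ tw(K_{4}) = 3. Combining the bounds, tw(G) = 3.

Treewidth 3.
One such decomposition:
Bags: B1 = {c, d, e, h}  B2 = {c, d, e, f}  B3 = {a, c, e, f}  B4 = {a, c, f, g}  B5 = {a, f, g, i}  B6 = {a, b, g, i}
Tree: B1–B2, B2–B3, B3–B4, B4–B5, B5–B6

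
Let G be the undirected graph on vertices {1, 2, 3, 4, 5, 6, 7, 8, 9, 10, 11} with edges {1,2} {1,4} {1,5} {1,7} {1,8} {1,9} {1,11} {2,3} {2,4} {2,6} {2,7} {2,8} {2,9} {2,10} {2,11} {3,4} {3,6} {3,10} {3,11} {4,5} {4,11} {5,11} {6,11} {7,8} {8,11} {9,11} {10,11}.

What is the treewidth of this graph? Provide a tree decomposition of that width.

Each bag holds 4 vertices, so the decomposition has width 3, which upper-bounds the treewidth. On the other hand G contains the 4-clique {1, 2, 8, 11}. A clique must lie in a single bag of any decomposition, so no decomposition can have width below 3. Hence tw(G) = 3 exactly.

Treewidth 3.
One optimal decomposition is:
Bags: B1 = {1, 2, 9, 11}  B2 = {1, 2, 4, 11}  B3 = {1, 4, 5, 11}  B4 = {2, 3, 4, 11}  B5 = {1, 2, 8, 11}  B6 = {2, 3, 6, 11}  B7 = {1, 2, 7, 8}  B8 = {2, 3, 10, 11}
Tree: B1–B2, B2–B3, B2–B4, B2–B5, B4–B6, B5–B7, B6–B8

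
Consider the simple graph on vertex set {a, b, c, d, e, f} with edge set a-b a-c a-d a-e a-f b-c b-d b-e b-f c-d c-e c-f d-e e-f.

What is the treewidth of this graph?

4

A width-4 tree decomposition is:
Bags: B1 = {a, b, c, d, e}  B2 = {a, b, c, e, f}
Tree: B1–B2
The largest bag has 5 vertices, giving width 4; this decomposition certifies tw(G) ≤ 4. For the lower bound, the 5 vertices {a, b, c, d, e} are pairwise adjacent, and any tree decomposition puts a clique entirely inside one bag — forcing width ≥ 4. Combining the bounds, tw(G) = 4.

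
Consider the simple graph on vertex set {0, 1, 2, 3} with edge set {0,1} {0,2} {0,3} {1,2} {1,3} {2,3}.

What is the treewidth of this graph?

A width-3 tree decomposition is:
Bags: B1 = {0, 1, 2, 3}
Tree: (single bag)
A single bag containing all 4 vertices is trivially a valid decomposition of width 3. For the lower bound, the 4 vertices {0, 1, 2, 3} are pairwise adjacent, and any tree decomposition puts a clique entirely inside one bag — forcing width ≥ 3. The upper and lower bounds meet at 3, so that is the treewidth.

3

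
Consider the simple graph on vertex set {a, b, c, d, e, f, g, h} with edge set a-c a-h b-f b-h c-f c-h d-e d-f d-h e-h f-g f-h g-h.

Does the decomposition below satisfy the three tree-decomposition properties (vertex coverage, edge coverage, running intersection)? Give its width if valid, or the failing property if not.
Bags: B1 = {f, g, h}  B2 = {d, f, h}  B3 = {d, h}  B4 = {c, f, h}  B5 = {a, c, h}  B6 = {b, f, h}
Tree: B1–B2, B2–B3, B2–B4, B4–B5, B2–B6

A tree decomposition must satisfy three properties: every vertex lies in some bag; for every edge, both endpoints lie together in some bag; and for every vertex, the bags containing it form a connected subtree. Here vertex e appears in no bag, so the decomposition is invalid.

No — vertex e appears in no bag.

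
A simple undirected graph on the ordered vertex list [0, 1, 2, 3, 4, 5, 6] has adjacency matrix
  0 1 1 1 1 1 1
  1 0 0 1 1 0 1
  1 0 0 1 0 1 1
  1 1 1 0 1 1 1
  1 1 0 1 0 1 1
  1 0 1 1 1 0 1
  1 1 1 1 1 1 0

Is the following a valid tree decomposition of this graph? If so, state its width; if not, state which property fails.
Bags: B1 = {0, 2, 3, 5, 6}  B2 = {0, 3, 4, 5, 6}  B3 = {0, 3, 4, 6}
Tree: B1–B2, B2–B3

No — vertex 1 appears in no bag.

A tree decomposition must satisfy three properties: every vertex lies in some bag; for every edge, both endpoints lie together in some bag; and for every vertex, the bags containing it form a connected subtree. Here vertex 1 appears in no bag, so the decomposition is invalid.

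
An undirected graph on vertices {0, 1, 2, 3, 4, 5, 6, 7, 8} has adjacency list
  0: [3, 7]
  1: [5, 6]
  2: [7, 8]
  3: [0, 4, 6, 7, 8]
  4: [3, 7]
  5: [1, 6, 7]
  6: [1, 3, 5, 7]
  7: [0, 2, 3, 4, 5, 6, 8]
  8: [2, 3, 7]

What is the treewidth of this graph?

2

A width-2 tree decomposition is:
Bags: B1 = {0, 3, 7}  B2 = {3, 6, 7}  B3 = {3, 4, 7}  B4 = {5, 6, 7}  B5 = {3, 7, 8}  B6 = {1, 5, 6}  B7 = {2, 7, 8}
Tree: B1–B2, B1–B3, B2–B4, B1–B5, B4–B6, B5–B7
The largest bag has 3 vertices, giving width 2; this decomposition certifies tw(G) ≤ 2. Conversely, {1, 5, 6} is a clique of size 3, and the vertices of any clique must share a bag in every tree decomposition; so some bag has ≥ 3 vertices and tw(G) ≥ 2. Hence tw(G) = 2 exactly.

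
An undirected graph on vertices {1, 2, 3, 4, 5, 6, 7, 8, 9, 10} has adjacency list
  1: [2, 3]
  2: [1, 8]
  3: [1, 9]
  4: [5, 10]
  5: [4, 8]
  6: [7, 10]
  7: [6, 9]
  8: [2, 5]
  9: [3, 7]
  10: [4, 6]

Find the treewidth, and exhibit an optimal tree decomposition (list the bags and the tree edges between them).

Each bag holds 3 vertices, so the decomposition has width 2, which upper-bounds the treewidth. The edges 8–5–4–10–6–7–9–3–1–2–8 form a cycle, so G is not a tree and its treewidth is at least 2. The upper and lower bounds meet at 2, so that is the treewidth.

Treewidth 2.
One optimal decomposition is:
Bags: B1 = {4, 5, 8}  B2 = {4, 8, 10}  B3 = {6, 8, 10}  B4 = {6, 7, 8}  B5 = {7, 8, 9}  B6 = {3, 8, 9}  B7 = {1, 3, 8}  B8 = {1, 2, 8}
Tree: B1–B2, B2–B3, B3–B4, B4–B5, B5–B6, B6–B7, B7–B8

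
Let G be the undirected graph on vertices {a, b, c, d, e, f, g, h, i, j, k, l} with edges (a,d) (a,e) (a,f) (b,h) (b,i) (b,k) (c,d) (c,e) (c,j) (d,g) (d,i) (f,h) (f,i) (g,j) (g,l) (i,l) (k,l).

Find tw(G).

3

A width-3 tree decomposition is:
Bags: B1 = {b, h, k, l}  B2 = {b, h, i, l}  B3 = {f, h, i, l}  B4 = {f, g, i, l}  B5 = {d, f, g, i}  B6 = {a, d, f, g}  B7 = {a, d, g, j}  B8 = {a, c, d, j}  B9 = {a, c, e, j}
Tree: B1–B2, B2–B3, B3–B4, B4–B5, B5–B6, B6–B7, B7–B8, B8–B9
Every bag has size at most 4, so the width is 4 − 1 = 3 and tw(G) ≤ 3. For the lower bound: the 4 vertex sets {b,h,k}, {l}, {i}, {a,d,f,g} are disjoint, each induces a connected subgraph, and every pair is joined by at least one edge of G. Contracting each set to a single vertex therefore yields K_{4} as a minor, and since treewidth is minor-monotone, tw(G) ≥ tw(K_{4}) = 3. Hence tw(G) = 3 exactly.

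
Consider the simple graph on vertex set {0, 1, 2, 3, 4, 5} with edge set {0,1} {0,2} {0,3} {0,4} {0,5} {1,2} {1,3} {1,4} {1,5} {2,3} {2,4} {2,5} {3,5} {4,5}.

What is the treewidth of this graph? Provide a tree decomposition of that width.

The largest bag has 5 vertices, giving width 4; this decomposition certifies tw(G) ≤ 4. On the other hand G contains the 5-clique {0, 1, 2, 3, 5}. A clique must lie in a single bag of any decomposition, so no decomposition can have width below 4. Combining the bounds, tw(G) = 4.

Treewidth 4.
Bags: B1 = {0, 1, 2, 3, 5}  B2 = {0, 1, 2, 4, 5}
Tree: B1–B2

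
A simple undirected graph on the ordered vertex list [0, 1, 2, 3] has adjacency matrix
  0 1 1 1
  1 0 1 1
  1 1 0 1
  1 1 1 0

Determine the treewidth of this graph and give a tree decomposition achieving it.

Treewidth 3.
One such decomposition:
Bags: B1 = {0, 1, 2, 3}
Tree: (single bag)

With just one bag of size 4, the width is 4 − 1 = 3, so tw(G) ≤ 3. Conversely, {0, 1, 2, 3} is a clique of size 4, and the vertices of any clique must share a bag in every tree decomposition; so some bag has ≥ 4 vertices and tw(G) ≥ 3. Therefore the treewidth is 3.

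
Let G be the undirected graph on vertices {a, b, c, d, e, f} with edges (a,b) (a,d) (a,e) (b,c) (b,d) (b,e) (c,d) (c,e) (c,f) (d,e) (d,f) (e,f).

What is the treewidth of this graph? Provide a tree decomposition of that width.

The largest bag has 4 vertices, giving width 3; this decomposition certifies tw(G) ≤ 3. Conversely, {c, d, e, f} is a clique of size 4, and the vertices of any clique must share a bag in every tree decomposition; so some bag has ≥ 4 vertices and tw(G) ≥ 3. Therefore the treewidth is 3.

Treewidth 3.
One such decomposition:
Bags: B1 = {b, c, d, e}  B2 = {c, d, e, f}  B3 = {a, b, d, e}
Tree: B1–B2, B1–B3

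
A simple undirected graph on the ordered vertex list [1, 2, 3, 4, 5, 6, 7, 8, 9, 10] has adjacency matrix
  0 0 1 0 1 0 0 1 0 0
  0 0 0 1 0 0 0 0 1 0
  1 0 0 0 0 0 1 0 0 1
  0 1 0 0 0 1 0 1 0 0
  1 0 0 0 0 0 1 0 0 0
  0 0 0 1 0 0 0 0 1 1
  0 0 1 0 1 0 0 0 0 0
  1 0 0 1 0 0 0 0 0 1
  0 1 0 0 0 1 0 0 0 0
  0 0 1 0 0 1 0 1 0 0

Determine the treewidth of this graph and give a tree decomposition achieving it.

Every bag has size at most 3, so the width is 3 − 1 = 2 and tw(G) ≤ 2. For the lower bound, G contains the cycle 9–2–4–6–9, so G is not a forest; only forests have treewidth ≤ 1, hence tw(G) ≥ 2. Therefore the treewidth is 2.

Treewidth 2.
One optimal decomposition is:
Bags: B1 = {2, 6, 9}  B2 = {2, 4, 6}  B3 = {4, 6, 10}  B4 = {4, 8, 10}  B5 = {3, 8, 10}  B6 = {1, 3, 8}  B7 = {1, 3, 7}  B8 = {1, 5, 7}
Tree: B1–B2, B2–B3, B3–B4, B4–B5, B5–B6, B6–B7, B7–B8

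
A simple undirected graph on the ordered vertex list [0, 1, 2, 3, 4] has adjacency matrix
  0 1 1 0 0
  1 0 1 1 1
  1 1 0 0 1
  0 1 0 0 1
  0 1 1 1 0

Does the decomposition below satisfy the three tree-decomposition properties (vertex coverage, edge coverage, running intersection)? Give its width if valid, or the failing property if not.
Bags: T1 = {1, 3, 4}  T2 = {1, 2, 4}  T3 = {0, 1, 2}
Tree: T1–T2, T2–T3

Every vertex of G appears in some bag (union = {0, 1, 2, 3, 4}); every edge is covered by a bag; and for each vertex v the set of bags containing v is connected in the bag tree. The decomposition is therefore valid. The largest bag has 3 vertices, so the width is 2.

Yes; width 2.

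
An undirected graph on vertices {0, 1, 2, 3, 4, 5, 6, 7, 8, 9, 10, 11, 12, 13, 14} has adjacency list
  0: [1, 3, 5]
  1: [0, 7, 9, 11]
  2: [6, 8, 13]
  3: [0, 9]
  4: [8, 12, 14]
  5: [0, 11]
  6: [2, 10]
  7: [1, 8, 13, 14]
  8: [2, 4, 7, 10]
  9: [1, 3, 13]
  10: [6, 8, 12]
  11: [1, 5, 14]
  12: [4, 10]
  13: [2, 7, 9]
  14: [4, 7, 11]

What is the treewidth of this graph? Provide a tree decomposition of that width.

Treewidth 3.
One such decomposition:
Bags: B1 = {2, 6, 10, 12}  B2 = {2, 8, 10, 12}  B3 = {2, 4, 8, 12}  B4 = {2, 4, 8, 13}  B5 = {4, 7, 8, 13}  B6 = {4, 7, 13, 14}  B7 = {7, 9, 13, 14}  B8 = {1, 7, 9, 14}  B9 = {1, 9, 11, 14}  B10 = {1, 3, 9, 11}  B11 = {0, 1, 3, 11}  B12 = {0, 3, 5, 11}
Tree: B1–B2, B2–B3, B3–B4, B4–B5, B5–B6, B6–B7, B7–B8, B8–B9, B9–B10, B10–B11, B11–B12

Each bag holds 4 vertices, so the decomposition has width 3, which upper-bounds the treewidth. For the lower bound: the 4 vertex sets {6,10,12}, {2}, {8}, {4,7,13,14} are disjoint, each induces a connected subgraph, and every pair is joined by at least one edge of G. Contracting each set to a single vertex therefore yields K_{4} as a minor, and since treewidth is minor-monotone, tw(G) ≥ tw(K_{4}) = 3. Hence tw(G) = 3 exactly.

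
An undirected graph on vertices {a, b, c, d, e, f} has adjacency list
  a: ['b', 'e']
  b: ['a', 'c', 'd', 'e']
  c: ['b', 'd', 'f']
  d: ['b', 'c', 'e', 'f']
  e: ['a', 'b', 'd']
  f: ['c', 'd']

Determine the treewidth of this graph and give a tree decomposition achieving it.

Treewidth 2.
One such decomposition:
Bags: B1 = {b, d, e}  B2 = {b, c, d}  B3 = {a, b, e}  B4 = {c, d, f}
Tree: B1–B2, B1–B3, B2–B4

Every bag has size at most 3, so the width is 3 − 1 = 2 and tw(G) ≤ 2. Conversely, {b, d, e} is a clique of size 3, and the vertices of any clique must share a bag in every tree decomposition; so some bag has ≥ 3 vertices and tw(G) ≥ 2. The upper and lower bounds meet at 2, so that is the treewidth.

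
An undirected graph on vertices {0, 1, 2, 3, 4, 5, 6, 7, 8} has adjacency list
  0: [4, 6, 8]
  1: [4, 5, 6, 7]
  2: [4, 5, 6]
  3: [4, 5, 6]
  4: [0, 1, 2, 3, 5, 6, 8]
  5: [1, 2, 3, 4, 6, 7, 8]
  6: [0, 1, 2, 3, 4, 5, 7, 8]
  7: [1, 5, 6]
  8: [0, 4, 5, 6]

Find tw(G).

A width-3 tree decomposition is:
Bags: B1 = {2, 4, 5, 6}  B2 = {3, 4, 5, 6}  B3 = {4, 5, 6, 8}  B4 = {0, 4, 6, 8}  B5 = {1, 4, 5, 6}  B6 = {1, 5, 6, 7}
Tree: B1–B2, B1–B3, B3–B4, B2–B5, B5–B6
The largest bag has 4 vertices, giving width 3; this decomposition certifies tw(G) ≤ 3. Conversely, {0, 4, 6, 8} is a clique of size 4, and the vertices of any clique must share a bag in every tree decomposition; so some bag has ≥ 4 vertices and tw(G) ≥ 3. Combining the bounds, tw(G) = 3.

3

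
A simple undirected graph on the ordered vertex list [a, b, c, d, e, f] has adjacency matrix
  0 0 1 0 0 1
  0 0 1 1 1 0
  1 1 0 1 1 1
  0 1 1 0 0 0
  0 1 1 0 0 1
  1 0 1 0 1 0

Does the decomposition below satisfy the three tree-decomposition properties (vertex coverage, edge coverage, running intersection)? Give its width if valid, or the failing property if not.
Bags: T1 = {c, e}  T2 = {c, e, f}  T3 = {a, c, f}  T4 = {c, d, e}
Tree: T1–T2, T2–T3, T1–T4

No — vertex b appears in no bag.

A tree decomposition must satisfy three properties: every vertex lies in some bag; for every edge, both endpoints lie together in some bag; and for every vertex, the bags containing it form a connected subtree. Here vertex b appears in no bag, so the decomposition is invalid.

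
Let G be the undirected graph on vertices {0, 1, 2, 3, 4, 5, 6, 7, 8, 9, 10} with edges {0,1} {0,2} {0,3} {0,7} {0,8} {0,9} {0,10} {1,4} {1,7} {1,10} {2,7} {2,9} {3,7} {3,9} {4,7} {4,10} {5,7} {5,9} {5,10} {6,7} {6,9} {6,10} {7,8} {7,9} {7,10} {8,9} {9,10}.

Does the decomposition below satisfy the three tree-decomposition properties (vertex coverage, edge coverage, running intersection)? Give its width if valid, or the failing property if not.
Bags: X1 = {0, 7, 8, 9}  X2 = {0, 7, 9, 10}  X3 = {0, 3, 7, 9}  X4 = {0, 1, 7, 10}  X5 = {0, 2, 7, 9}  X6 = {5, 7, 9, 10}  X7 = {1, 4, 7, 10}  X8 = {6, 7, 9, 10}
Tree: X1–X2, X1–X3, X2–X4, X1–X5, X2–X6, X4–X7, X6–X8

Checking the three conditions: (i) the bags cover all of {0, 1, 2, 3, 4, 5, 6, 7, 8, 9, 10}; (ii) for each edge, some bag contains both endpoints; (iii) the bags containing any fixed vertex form a subtree. All hold, so the decomposition is valid with width 4 − 1 = 3.

Yes; width 3.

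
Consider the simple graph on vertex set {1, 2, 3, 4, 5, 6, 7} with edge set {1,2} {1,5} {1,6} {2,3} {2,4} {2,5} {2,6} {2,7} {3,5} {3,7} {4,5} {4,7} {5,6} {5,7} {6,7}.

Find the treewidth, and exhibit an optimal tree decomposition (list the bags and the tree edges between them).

Every bag has size at most 4, so the width is 4 − 1 = 3 and tw(G) ≤ 3. For the lower bound, the 4 vertices {1, 2, 5, 6} are pairwise adjacent, and any tree decomposition puts a clique entirely inside one bag — forcing width ≥ 3. Combining the bounds, tw(G) = 3.

Treewidth 3.
One such decomposition:
Bags: B1 = {2, 3, 5, 7}  B2 = {2, 5, 6, 7}  B3 = {2, 4, 5, 7}  B4 = {1, 2, 5, 6}
Tree: B1–B2, B2–B3, B2–B4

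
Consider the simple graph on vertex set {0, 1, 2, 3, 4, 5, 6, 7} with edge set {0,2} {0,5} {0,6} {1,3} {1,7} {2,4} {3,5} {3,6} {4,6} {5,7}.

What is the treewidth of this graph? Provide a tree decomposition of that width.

Every bag has size at most 3, so the width is 3 − 1 = 2 and tw(G) ≤ 2. The edges 2–4–6–0–2 form a cycle, so G is not a tree and its treewidth is at least 2. Combining the bounds, tw(G) = 2.

Treewidth 2.
Bags: B1 = {0, 2, 4}  B2 = {0, 4, 6}  B3 = {0, 5, 6}  B4 = {3, 5, 6}  B5 = {3, 5, 7}  B6 = {1, 3, 7}
Tree: B1–B2, B2–B3, B3–B4, B4–B5, B5–B6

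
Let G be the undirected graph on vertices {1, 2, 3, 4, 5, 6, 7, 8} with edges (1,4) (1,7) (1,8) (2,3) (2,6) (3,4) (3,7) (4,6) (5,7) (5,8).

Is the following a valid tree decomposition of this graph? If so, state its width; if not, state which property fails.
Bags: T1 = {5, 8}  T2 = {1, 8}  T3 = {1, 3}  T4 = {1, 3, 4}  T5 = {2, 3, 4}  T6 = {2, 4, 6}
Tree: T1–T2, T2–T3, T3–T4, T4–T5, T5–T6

A tree decomposition must satisfy three properties: every vertex lies in some bag; for every edge, both endpoints lie together in some bag; and for every vertex, the bags containing it form a connected subtree. Here vertex 7 appears in no bag, so the decomposition is invalid.

No — vertex 7 appears in no bag.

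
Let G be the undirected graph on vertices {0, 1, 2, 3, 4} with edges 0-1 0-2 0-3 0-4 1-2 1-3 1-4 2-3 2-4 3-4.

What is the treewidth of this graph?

4

A width-4 tree decomposition is:
Bags: B1 = {0, 1, 2, 3, 4}
Tree: (single bag)
A single bag containing all 5 vertices is trivially a valid decomposition of width 4. Conversely, {0, 1, 2, 3, 4} is a clique of size 5, and the vertices of any clique must share a bag in every tree decomposition; so some bag has ≥ 5 vertices and tw(G) ≥ 4. The upper and lower bounds meet at 4, so that is the treewidth.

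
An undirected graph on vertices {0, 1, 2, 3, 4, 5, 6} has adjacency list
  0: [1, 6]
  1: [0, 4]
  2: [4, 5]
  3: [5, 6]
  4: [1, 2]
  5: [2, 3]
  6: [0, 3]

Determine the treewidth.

2

A width-2 tree decomposition is:
Bags: B1 = {2, 4, 5}  B2 = {3, 4, 5}  B3 = {3, 4, 6}  B4 = {0, 4, 6}  B5 = {0, 1, 4}
Tree: B1–B2, B2–B3, B3–B4, B4–B5
Every bag has size at most 3, so the width is 3 − 1 = 2 and tw(G) ≤ 2. The edges 4–2–5–3–6–0–1–4 form a cycle, so G is not a tree and its treewidth is at least 2. Therefore the treewidth is 2.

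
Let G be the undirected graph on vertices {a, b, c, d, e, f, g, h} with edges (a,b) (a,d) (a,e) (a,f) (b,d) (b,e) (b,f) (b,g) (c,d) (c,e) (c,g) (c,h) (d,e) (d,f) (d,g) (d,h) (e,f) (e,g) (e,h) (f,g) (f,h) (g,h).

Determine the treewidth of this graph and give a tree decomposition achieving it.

Treewidth 4.
One such decomposition:
Bags: B1 = {b, d, e, f, g}  B2 = {a, b, d, e, f}  B3 = {d, e, f, g, h}  B4 = {c, d, e, g, h}
Tree: B1–B2, B1–B3, B3–B4

The largest bag has 5 vertices, giving width 4; this decomposition certifies tw(G) ≤ 4. For the lower bound, the 5 vertices {c, d, e, g, h} are pairwise adjacent, and any tree decomposition puts a clique entirely inside one bag — forcing width ≥ 4. Combining the bounds, tw(G) = 4.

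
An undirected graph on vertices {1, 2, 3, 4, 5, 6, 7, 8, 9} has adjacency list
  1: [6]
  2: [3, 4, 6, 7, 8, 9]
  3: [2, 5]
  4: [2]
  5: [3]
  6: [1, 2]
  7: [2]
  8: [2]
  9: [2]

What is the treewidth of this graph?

1

A width-1 tree decomposition is:
Bags: B1 = {2, 4}  B2 = {2, 3}  B3 = {2, 9}  B4 = {2, 7}  B5 = {2, 6}  B6 = {1, 6}  B7 = {3, 5}  B8 = {2, 8}
Tree: B1–B2, B2–B3, B1–B4, B1–B5, B5–B6, B2–B7, B3–B8
The largest bag has 2 vertices, giving width 1; this decomposition certifies tw(G) ≤ 1. G has an edge, so its treewidth is at least 1. Hence tw(G) = 1 exactly.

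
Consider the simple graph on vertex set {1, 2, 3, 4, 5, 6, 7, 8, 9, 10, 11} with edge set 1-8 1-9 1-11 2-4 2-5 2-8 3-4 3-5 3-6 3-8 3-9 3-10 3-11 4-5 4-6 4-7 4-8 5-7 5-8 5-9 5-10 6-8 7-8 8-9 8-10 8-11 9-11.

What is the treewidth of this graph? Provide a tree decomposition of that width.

Treewidth 3.
One optimal decomposition is:
Bags: B1 = {3, 5, 8, 9}  B2 = {3, 5, 8, 10}  B3 = {3, 8, 9, 11}  B4 = {3, 4, 5, 8}  B5 = {3, 4, 6, 8}  B6 = {1, 8, 9, 11}  B7 = {4, 5, 7, 8}  B8 = {2, 4, 5, 8}
Tree: B1–B2, B1–B3, B1–B4, B4–B5, B3–B6, B4–B7, B4–B8

Every bag has size at most 4, so the width is 4 − 1 = 3 and tw(G) ≤ 3. Conversely, {1, 8, 9, 11} is a clique of size 4, and the vertices of any clique must share a bag in every tree decomposition; so some bag has ≥ 4 vertices and tw(G) ≥ 3. Combining the bounds, tw(G) = 3.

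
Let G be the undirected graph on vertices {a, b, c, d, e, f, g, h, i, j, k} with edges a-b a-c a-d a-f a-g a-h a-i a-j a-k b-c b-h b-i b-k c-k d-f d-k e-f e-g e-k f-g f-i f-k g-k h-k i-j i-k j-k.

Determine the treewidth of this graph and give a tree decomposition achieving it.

The largest bag has 4 vertices, giving width 3; this decomposition certifies tw(G) ≤ 3. For the lower bound, the 4 vertices {e, f, g, k} are pairwise adjacent, and any tree decomposition puts a clique entirely inside one bag — forcing width ≥ 3. Therefore the treewidth is 3.

Treewidth 3.
Bags: B1 = {a, b, i, k}  B2 = {a, i, j, k}  B3 = {a, b, c, k}  B4 = {a, f, i, k}  B5 = {a, f, g, k}  B6 = {a, d, f, k}  B7 = {e, f, g, k}  B8 = {a, b, h, k}
Tree: B1–B2, B1–B3, B2–B4, B4–B5, B4–B6, B5–B7, B1–B8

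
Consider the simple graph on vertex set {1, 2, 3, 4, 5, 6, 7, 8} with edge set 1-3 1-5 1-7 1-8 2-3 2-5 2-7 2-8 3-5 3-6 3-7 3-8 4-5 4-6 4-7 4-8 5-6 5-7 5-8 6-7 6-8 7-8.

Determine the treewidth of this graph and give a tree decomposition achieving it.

Treewidth 4.
One such decomposition:
Bags: B1 = {3, 5, 6, 7, 8}  B2 = {1, 3, 5, 7, 8}  B3 = {2, 3, 5, 7, 8}  B4 = {4, 5, 6, 7, 8}
Tree: B1–B2, B1–B3, B1–B4

Each bag holds 5 vertices, so the decomposition has width 4, which upper-bounds the treewidth. On the other hand G contains the 5-clique {1, 3, 5, 7, 8}. A clique must lie in a single bag of any decomposition, so no decomposition can have width below 4. Therefore the treewidth is 4.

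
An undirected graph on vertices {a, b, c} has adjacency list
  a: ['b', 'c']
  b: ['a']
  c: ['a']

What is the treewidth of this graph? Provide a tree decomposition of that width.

Treewidth 1.
One optimal decomposition is:
Bags: B1 = {a, c}  B2 = {a, b}
Tree: B1–B2

Each bag holds 2 vertices, so the decomposition has width 1, which upper-bounds the treewidth. Since G has at least one edge (e.g. a–c), it is not an edgeless graph, so tw(G) ≥ 1. Combining the bounds, tw(G) = 1.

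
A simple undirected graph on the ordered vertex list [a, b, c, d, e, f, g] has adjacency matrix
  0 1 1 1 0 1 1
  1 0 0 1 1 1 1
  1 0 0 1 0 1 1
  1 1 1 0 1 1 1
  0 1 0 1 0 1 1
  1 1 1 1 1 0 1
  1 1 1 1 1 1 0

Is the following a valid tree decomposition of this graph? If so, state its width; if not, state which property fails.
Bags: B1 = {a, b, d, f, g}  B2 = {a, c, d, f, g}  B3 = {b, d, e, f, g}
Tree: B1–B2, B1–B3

Yes; width 4.

Vertex coverage: the bags together contain {a, b, c, d, e, f, g}, the full vertex set. Edge coverage: each edge of G has both endpoints in at least one bag. Running intersection: for every vertex, the bags containing it form a connected subtree. All three properties hold, so this is a valid tree decomposition of width max|bag| − 1 = 4, and hence tw(G) ≤ 4.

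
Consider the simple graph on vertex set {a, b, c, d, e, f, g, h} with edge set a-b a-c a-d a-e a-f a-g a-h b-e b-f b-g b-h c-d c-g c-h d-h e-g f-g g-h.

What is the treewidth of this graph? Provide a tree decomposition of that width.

Treewidth 3.
One optimal decomposition is:
Bags: B1 = {a, b, g, h}  B2 = {a, c, g, h}  B3 = {a, b, f, g}  B4 = {a, c, d, h}  B5 = {a, b, e, g}
Tree: B1–B2, B1–B3, B2–B4, B3–B5

The largest bag has 4 vertices, giving width 3; this decomposition certifies tw(G) ≤ 3. For the lower bound, the 4 vertices {a, c, d, h} are pairwise adjacent, and any tree decomposition puts a clique entirely inside one bag — forcing width ≥ 3. Combining the bounds, tw(G) = 3.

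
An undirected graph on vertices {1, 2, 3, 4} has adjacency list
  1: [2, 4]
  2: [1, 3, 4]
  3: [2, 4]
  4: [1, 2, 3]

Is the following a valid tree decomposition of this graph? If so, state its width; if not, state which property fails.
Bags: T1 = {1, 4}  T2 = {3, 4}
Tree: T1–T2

No — vertex 2 appears in no bag.

A tree decomposition must satisfy three properties: every vertex lies in some bag; for every edge, both endpoints lie together in some bag; and for every vertex, the bags containing it form a connected subtree. Here vertex 2 appears in no bag, so the decomposition is invalid.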